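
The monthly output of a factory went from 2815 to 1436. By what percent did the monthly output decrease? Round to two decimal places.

48.99%

Change: 1436 − 2815 = -1379.
Relative to the original: -1379 ÷ 2815 ≈ -48.99%.
So the monthly output decreased by 48.99%.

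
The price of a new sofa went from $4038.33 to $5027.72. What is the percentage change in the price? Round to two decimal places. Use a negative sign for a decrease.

24.50%

Change: $5027.72 − $4038.33 = $989.39.
Relative to the original: $989.39 ÷ $4038.33 ≈ 24.50%.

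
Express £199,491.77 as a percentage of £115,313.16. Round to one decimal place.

173.0%

£199,491.77 ÷ £115,313.16 ≈ 173.0%.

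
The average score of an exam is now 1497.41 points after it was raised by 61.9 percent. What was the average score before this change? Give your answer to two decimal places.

924.90 points

The overall multiplier applied was 1.619.
So the original average score was 1497.41 ÷ 1.619 ≈ 924.90 points.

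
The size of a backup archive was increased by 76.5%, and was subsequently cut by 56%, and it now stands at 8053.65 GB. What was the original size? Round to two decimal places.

10370.40 GB

The overall multiplier applied was 1.765 × 0.44 = 0.7766.
So the original size was 8053.65 ÷ 0.7766 ≈ 10370.40 GB.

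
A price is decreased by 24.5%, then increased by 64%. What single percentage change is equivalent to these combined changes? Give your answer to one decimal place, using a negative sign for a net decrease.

23.8%

A 24.5% decrease multiplies by 0.755.
Then a 64% increase: 0.755 × 1.64 = 1.2382.
Overall factor 1.2382, i.e. 23.8%.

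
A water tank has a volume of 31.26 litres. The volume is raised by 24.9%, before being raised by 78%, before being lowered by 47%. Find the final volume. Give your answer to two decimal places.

Each change multiplies by a factor: 1.249 × 1.78 × 0.53 = 1.1783066.
31.26 × 1.1783066 = 36.833864316 ≈ 36.83.

36.83 litres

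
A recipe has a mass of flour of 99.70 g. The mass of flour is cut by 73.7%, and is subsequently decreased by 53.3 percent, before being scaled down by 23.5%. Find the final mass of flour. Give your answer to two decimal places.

9.37 g

Each change multiplies by a factor: 0.263 × 0.467 × 0.765 = 0.093958065.
99.70 × 0.093958065 = 9.3676190805 ≈ 9.37.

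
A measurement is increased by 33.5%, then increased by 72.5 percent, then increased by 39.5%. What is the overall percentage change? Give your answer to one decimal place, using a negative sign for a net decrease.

221.3%

A 33.5% increase multiplies by 1.335.
Then a 72.5% increase: 1.335 × 1.725 = 2.302875.
Then a 39.5% increase: 2.302875 × 1.395 = 3.212510625.
Overall factor 3.212510625, i.e. 221.3%.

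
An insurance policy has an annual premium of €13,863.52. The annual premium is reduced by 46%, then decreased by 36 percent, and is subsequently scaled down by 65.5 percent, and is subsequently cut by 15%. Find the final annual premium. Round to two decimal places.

46% decrease: €13,863.52 × 0.54 = €7486.3008.
After the 36% decrease: €7486.3008 × 0.64 = €4791.232512.
65.5% decrease: €4791.232512 × 0.345 = €1652.97521664.
After the 15% decrease: €1652.97521664 × 0.85 = €1405.028934144 ≈ €1,405.03.

€1,405.03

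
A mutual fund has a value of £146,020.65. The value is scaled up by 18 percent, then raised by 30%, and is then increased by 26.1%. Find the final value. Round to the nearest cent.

Each change multiplies by a factor: 1.18 × 1.3 × 1.261 = 1.934374.
£146,020.65 × 1.934374 = £282458.5488231 ≈ £282,458.55.

£282,458.55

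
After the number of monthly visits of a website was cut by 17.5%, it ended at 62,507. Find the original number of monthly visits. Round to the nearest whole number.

75,766

The overall multiplier applied was 0.825.
So the original number of monthly visits was 62,507 ÷ 0.825 ≈ 75,766.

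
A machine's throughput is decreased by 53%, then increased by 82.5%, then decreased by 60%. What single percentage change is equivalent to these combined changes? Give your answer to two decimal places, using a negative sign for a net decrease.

The combined multiplier is 0.47 × 1.825 × 0.4 = 0.3431.
That corresponds to a decrease of 65.69%.

-65.69%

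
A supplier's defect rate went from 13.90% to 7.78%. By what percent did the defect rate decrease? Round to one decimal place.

44.0%

The change is 7.78 − 13.90 = -6.12 percentage points.
Relative to the original 13.90%, that is -6.12 ÷ 13.90 ≈ -44.0%.
So the defect rate fell by 44.0%.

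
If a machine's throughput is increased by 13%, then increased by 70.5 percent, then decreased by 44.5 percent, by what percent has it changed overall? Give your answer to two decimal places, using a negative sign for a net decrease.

The combined multiplier is 1.13 × 1.705 × 0.555 = 1.06929075.
That corresponds to an increase of 6.93%.

6.93%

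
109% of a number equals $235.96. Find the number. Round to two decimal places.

$235.96 ÷ 1.09 ≈ $216.48.

$216.48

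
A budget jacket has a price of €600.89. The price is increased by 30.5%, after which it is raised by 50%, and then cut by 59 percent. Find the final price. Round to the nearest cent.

€482.26

After the 30.5% increase: €600.89 × 1.305 = €784.16145.
50% increase: €784.16145 × 1.5 = €1176.242175.
59% decrease: €1176.242175 × 0.41 = €482.25929175 ≈ €482.26.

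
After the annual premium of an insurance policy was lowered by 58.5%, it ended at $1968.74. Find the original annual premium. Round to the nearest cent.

$4743.95

The overall multiplier applied was 0.415.
So the original annual premium was $1968.74 ÷ 0.415 ≈ $4743.95.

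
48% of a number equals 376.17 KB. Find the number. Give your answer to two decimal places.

376.17 KB ÷ 0.48 ≈ 783.69 KB.

783.69 KB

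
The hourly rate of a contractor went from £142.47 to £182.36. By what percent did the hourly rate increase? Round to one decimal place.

28.0%

Change: £182.36 − £142.47 = £39.89.
Relative to the original: £39.89 ÷ £142.47 ≈ 28.0%.
So the hourly rate increased by 28.0%.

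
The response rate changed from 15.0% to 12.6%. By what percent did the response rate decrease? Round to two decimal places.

16.00%

The change is 12.6 − 15.0 = -2.4 percentage points.
Relative to the original 15.0%, that is -2.4 ÷ 15.0 = -16.00%.
So the response rate fell by 16.00%.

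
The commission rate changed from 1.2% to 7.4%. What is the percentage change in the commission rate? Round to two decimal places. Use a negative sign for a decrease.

The change is 7.4 − 1.2 = 6.2 percentage points.
Relative to the original 1.2%, that is 6.2 ÷ 1.2 ≈ 516.67%.

516.67%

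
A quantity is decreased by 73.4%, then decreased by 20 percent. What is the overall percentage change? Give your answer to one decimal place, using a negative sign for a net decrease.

The combined multiplier is 0.266 × 0.8 = 0.2128.
That corresponds to a decrease of 78.7%.

-78.7%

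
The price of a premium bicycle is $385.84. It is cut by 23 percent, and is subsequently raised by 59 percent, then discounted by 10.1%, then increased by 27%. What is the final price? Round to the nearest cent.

23% decrease: $385.84 × 0.77 = $297.0968.
After the 59% increase: $297.0968 × 1.59 = $472.383912.
After the 10.1% decrease: $472.383912 × 0.899 = $424.673136888.
27% increase: $424.673136888 × 1.27 = $539.33488384776 ≈ $539.33.

$539.33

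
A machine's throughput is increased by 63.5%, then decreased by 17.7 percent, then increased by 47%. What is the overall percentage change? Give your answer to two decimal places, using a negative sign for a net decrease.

97.80%

A 63.5% increase multiplies by 1.635.
Then a 17.7% decrease: 1.635 × 0.823 = 1.345605.
Then a 47% increase: 1.345605 × 1.47 = 1.97803935.
Overall factor 1.97803935, i.e. 97.80%.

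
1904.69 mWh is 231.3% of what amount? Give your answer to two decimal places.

1904.69 mWh ÷ 2.313 ≈ 823.47 mWh.

823.47 mWh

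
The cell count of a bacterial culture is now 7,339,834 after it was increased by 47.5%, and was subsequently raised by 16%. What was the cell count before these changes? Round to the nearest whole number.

4,289,792

Undoing the 16% increase: 7,339,834 ÷ 1.16 ≈ 6327443.103448.
Undoing the 47.5% increase: 6327443.103448 ÷ 1.475 ≈ 4,289,792.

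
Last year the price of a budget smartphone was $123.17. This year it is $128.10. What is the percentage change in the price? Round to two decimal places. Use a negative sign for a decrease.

4.00%

Change: $128.10 − $123.17 = $4.93.
Relative to the original: $4.93 ÷ $123.17 ≈ 4.00%.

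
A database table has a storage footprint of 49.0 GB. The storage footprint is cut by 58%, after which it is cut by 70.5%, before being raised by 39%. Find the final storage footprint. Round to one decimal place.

8.4 GB

Apply the 58% decrease: 49.0 × 0.42 = 20.58.
70.5% decrease: 20.58 × 0.295 = 6.0711.
39% increase: 6.0711 × 1.39 = 8.438829 ≈ 8.4.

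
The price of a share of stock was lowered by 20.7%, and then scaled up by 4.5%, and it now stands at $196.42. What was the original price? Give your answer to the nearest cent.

The overall multiplier applied was 0.793 × 1.045 = 0.828685.
So the original price was $196.42 ÷ 0.828685 ≈ $237.03.

$237.03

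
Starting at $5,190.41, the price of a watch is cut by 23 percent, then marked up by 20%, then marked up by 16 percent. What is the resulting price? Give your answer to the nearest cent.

$5,563.29

23% decrease: $5,190.41 × 0.77 = $3996.6157.
After the 20% increase: $3996.6157 × 1.2 = $4795.93884.
After the 16% increase: $4795.93884 × 1.16 = $5563.2890544 ≈ $5,563.29.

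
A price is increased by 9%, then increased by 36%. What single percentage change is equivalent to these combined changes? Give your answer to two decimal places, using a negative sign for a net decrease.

A 9% increase multiplies by 1.09.
Then a 36% increase: 1.09 × 1.36 = 1.4824.
Overall factor 1.4824, i.e. 48.24%.

48.24%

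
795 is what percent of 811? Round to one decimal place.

795 ÷ 811 ≈ 98.0%.

98.0%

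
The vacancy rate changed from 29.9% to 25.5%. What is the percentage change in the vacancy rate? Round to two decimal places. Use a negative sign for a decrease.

The change is 25.5 − 29.9 = -4.4 percentage points.
Relative to the original 29.9%, that is -4.4 ÷ 29.9 ≈ -14.72%.

-14.72%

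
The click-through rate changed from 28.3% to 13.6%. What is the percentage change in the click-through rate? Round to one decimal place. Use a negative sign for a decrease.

The change is 13.6 − 28.3 = -14.7 percentage points.
Relative to the original 28.3%, that is -14.7 ÷ 28.3 ≈ -51.9%.

-51.9%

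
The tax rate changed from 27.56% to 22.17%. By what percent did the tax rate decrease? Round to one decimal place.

19.6%

The change is 22.17 − 27.56 = -5.39 percentage points.
Relative to the original 27.56%, that is -5.39 ÷ 27.56 ≈ -19.6%.
So the tax rate fell by 19.6%.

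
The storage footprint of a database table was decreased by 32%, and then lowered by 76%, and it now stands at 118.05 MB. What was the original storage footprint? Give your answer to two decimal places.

723.35 MB

Undoing the 76% decrease: 118.05 ÷ 0.24 = 491.875.
Undoing the 32% decrease: 491.875 ÷ 0.68 ≈ 723.35 MB.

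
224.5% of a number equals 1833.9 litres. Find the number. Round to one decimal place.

1833.9 litres ÷ 2.245 ≈ 816.9 litres.

816.9 litres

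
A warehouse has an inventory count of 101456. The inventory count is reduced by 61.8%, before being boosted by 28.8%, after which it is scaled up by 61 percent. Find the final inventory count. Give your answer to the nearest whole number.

Each change multiplies by a factor: 0.382 × 1.288 × 1.61 = 0.79214576.
101456 × 0.79214576 = 80367.94022656 ≈ 80368.

80368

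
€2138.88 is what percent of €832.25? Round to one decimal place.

257.0%

€2138.88 ÷ €832.25 ≈ 257.0%.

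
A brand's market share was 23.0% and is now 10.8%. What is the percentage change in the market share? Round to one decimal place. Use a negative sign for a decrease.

-53.0%

The change is 10.8 − 23.0 = -12.2 percentage points.
Relative to the original 23.0%, that is -12.2 ÷ 23.0 ≈ -53.0%.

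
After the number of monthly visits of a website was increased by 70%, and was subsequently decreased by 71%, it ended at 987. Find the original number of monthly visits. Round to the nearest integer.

Undoing the 71% decrease: 987 ÷ 0.29 ≈ 3403.448276.
Undoing the 70% increase: 3403.448276 ÷ 1.7 ≈ 2,002.

2,002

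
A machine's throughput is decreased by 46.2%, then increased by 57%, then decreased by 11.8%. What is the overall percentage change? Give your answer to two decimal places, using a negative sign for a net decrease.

A 46.2% decrease multiplies by 0.538.
Then a 57% increase: 0.538 × 1.57 = 0.84466.
Then an 11.8% decrease: 0.84466 × 0.882 = 0.74499012.
Overall factor 0.74499012, i.e. -25.50%.

-25.50%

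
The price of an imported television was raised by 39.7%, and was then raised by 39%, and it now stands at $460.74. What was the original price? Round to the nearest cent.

$237.27

The overall multiplier applied was 1.397 × 1.39 = 1.94183.
So the original price was $460.74 ÷ 1.94183 ≈ $237.27.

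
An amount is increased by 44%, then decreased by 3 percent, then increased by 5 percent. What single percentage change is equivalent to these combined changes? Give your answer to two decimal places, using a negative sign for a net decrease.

46.66%

The combined multiplier is 1.44 × 0.97 × 1.05 = 1.46664.
That corresponds to an increase of 46.66%.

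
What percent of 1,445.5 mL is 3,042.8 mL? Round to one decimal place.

210.5%

3,042.8 mL ÷ 1,445.5 mL ≈ 210.5%.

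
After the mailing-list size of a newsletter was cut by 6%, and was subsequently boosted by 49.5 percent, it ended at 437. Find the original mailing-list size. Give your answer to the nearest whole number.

Undoing the 49.5% increase: 437 ÷ 1.495 ≈ 292.307692.
Undoing the 6% decrease: 292.307692 ÷ 0.94 ≈ 311.

311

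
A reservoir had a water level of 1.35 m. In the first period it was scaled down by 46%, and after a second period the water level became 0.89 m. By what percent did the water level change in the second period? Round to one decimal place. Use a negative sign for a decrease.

22.1%

After the first period: 1.35 × 0.54 = 0.729.
Second-period multiplier: 0.89 ÷ 0.729 ≈ 1.22085.
That is a change of 22.1%.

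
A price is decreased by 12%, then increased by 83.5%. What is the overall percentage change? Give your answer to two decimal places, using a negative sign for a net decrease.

A 12% decrease multiplies by 0.88.
Then an 83.5% increase: 0.88 × 1.835 = 1.6148.
Overall factor 1.6148, i.e. 61.48%.

61.48%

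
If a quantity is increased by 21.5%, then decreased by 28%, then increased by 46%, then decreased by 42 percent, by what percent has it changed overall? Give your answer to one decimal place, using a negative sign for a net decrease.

-25.9%

The combined multiplier is 1.215 × 0.72 × 1.46 × 0.58 = 0.74078064.
That corresponds to a decrease of 25.9%.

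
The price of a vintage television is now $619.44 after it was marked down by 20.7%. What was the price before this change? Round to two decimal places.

$781.13

The overall multiplier applied was 0.793.
So the original price was $619.44 ÷ 0.793 ≈ $781.13.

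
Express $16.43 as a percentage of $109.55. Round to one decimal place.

$16.43 ÷ $109.55 ≈ 15.0%.

15.0%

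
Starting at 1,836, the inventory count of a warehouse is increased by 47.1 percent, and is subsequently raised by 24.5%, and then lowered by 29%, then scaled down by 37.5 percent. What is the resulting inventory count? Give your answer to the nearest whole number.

After the 47.1% increase: 1,836 × 1.471 = 2700.756.
After the 24.5% increase: 2700.756 × 1.245 = 3362.44122.
Apply the 29% decrease: 3362.44122 × 0.71 = 2387.3332662.
Apply the 37.5% decrease: 2387.3332662 × 0.625 = 1492.083291375 ≈ 1,492.

1,492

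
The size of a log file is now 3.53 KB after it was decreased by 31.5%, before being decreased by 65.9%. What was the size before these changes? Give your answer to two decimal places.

Undoing the 65.9% decrease: 3.53 ÷ 0.341 ≈ 10.351906.
Undoing the 31.5% decrease: 10.351906 ÷ 0.685 ≈ 15.11 KB.

15.11 KB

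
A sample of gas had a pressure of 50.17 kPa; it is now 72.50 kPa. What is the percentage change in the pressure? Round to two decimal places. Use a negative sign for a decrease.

Change: 72.50 − 50.17 = 22.33.
Relative to the original: 22.33 ÷ 50.17 ≈ 44.51%.

44.51%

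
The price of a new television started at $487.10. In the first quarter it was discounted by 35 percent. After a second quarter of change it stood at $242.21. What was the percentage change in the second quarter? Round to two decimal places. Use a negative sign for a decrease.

-23.50%

After the first quarter: $487.10 × 0.65 = $316.615.
Second-quarter multiplier: $242.21 ÷ $316.615 ≈ 0.764998.
That is a change of -23.50%.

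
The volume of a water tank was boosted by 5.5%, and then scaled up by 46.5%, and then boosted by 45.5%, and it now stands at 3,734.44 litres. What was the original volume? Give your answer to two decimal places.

1,660.63 litres

The overall multiplier applied was 1.055 × 1.465 × 1.455 = 2.248811625.
So the original volume was 3,734.44 ÷ 2.248811625 ≈ 1,660.63 litres.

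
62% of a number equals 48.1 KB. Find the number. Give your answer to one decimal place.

48.1 KB ÷ 0.62 ≈ 77.6 KB.

77.6 KB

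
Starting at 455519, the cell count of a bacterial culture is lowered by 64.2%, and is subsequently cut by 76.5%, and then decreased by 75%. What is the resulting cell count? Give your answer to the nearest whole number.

Each change multiplies by a factor: 0.358 × 0.235 × 0.25 = 0.0210325.
455519 × 0.0210325 = 9580.7033675 ≈ 9581.

9581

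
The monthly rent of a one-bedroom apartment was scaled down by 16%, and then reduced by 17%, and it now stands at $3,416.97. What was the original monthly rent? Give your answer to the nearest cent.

$4,900.99

The overall multiplier applied was 0.84 × 0.83 = 0.6972.
So the original monthly rent was $3,416.97 ÷ 0.6972 ≈ $4,900.99.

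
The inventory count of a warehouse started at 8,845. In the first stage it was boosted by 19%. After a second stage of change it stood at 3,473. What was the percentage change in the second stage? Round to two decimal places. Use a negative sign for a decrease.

-67.00%

After the first stage: 8,845 × 1.19 = 10525.55.
Second-stage multiplier: 3,473 ÷ 10525.55 ≈ 0.329959.
That is a change of -67.00%.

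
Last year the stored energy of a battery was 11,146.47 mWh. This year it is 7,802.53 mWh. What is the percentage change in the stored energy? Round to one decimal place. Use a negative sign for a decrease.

-30.0%

Change: 7,802.53 − 11,146.47 = -3,343.94.
Relative to the original: -3,343.94 ÷ 11,146.47 ≈ -30.0%.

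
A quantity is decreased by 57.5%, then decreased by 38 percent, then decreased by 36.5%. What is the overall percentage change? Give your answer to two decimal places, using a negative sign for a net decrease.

The combined multiplier is 0.425 × 0.62 × 0.635 = 0.1673225.
That corresponds to a decrease of 83.27%.

-83.27%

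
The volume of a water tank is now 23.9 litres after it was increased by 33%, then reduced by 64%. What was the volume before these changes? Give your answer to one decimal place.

The overall multiplier applied was 1.33 × 0.36 = 0.4788.
So the original volume was 23.9 ÷ 0.4788 ≈ 49.9 litres.

49.9 litres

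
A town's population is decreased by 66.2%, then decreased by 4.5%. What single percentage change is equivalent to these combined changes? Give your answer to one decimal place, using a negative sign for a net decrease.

A 66.2% decrease multiplies by 0.338.
Then a 4.5% decrease: 0.338 × 0.955 = 0.32279.
Overall factor 0.32279, i.e. -67.7%.

-67.7%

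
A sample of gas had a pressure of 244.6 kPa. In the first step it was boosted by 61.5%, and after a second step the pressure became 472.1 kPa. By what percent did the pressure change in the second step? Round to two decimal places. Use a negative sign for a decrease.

After the first step: 244.6 × 1.615 = 395.029.
Second-step multiplier: 472.1 ÷ 395.029 ≈ 1.195102.
That is a change of 19.51%.

19.51%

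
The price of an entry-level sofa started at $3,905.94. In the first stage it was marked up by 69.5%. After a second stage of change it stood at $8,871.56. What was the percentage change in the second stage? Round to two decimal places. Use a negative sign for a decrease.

After the first stage: $3,905.94 × 1.695 = $6620.5683.
Second-stage multiplier: $8,871.56 ÷ $6620.5683 ≈ 1.34.
That is a change of 34.00%.

34.00%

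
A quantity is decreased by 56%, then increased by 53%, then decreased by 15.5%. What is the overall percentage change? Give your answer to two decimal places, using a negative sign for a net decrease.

The combined multiplier is 0.44 × 1.53 × 0.845 = 0.568854.
That corresponds to a decrease of 43.11%.

-43.11%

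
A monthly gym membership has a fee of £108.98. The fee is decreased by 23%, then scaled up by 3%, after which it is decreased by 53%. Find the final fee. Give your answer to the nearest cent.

Apply the 23% decrease: £108.98 × 0.77 = £83.9146.
After the 3% increase: £83.9146 × 1.03 = £86.432038.
After the 53% decrease: £86.432038 × 0.47 = £40.62305786 ≈ £40.62.

£40.62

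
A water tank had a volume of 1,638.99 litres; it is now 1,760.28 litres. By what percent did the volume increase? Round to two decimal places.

7.40%

Change: 1,760.28 − 1,638.99 = 121.29.
Relative to the original: 121.29 ÷ 1,638.99 ≈ 7.40%.
So the volume increased by 7.40%.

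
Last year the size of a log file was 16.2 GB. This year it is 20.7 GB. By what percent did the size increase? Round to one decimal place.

Change: 20.7 − 16.2 = 4.5.
Relative to the original: 4.5 ÷ 16.2 ≈ 27.8%.
So the size increased by 27.8%.

27.8%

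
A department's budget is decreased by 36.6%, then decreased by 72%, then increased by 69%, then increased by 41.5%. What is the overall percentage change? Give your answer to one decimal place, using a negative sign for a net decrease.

-57.5%

The combined multiplier is 0.634 × 0.28 × 1.69 × 1.415 = 0.424512452.
That corresponds to a decrease of 57.5%.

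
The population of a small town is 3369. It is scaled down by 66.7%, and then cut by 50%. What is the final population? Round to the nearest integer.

Each change multiplies by a factor: 0.333 × 0.5 = 0.1665.
3369 × 0.1665 = 560.9385 ≈ 561.

561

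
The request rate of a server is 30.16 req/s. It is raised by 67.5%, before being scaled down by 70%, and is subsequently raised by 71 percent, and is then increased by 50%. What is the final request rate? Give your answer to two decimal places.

67.5% increase: 30.16 × 1.675 = 50.518.
After the 70% decrease: 50.518 × 0.3 = 15.1554.
Apply the 71% increase: 15.1554 × 1.71 = 25.915734.
Apply the 50% increase: 25.915734 × 1.5 = 38.873601 ≈ 38.87.

38.87 req/s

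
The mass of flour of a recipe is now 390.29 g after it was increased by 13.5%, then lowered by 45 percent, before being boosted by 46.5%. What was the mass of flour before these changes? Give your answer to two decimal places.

426.77 g

Undoing the 46.5% increase: 390.29 ÷ 1.465 ≈ 266.409556.
Undoing the 45% decrease: 266.409556 ÷ 0.55 ≈ 484.381011.
Undoing the 13.5% increase: 484.381011 ÷ 1.135 ≈ 426.77 g.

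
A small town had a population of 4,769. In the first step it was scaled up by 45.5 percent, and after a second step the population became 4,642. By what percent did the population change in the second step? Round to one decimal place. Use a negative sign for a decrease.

-33.1%

After the first step: 4,769 × 1.455 = 6938.895.
Second-step multiplier: 4,642 ÷ 6938.895 ≈ 0.66898.
That is a change of -33.1%.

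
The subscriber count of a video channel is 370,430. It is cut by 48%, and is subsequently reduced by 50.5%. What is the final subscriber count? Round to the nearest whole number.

95,349

Each change multiplies by a factor: 0.52 × 0.495 = 0.2574.
370,430 × 0.2574 = 95348.682 ≈ 95,349.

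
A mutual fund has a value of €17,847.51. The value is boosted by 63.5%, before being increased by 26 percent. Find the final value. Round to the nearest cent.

After the 63.5% increase: €17,847.51 × 1.635 = €29180.67885.
Apply the 26% increase: €29180.67885 × 1.26 = €36767.655351 ≈ €36,767.66.

€36,767.66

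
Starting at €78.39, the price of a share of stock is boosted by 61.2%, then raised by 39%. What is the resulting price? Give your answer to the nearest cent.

€175.65

After the 61.2% increase: €78.39 × 1.612 = €126.36468.
39% increase: €126.36468 × 1.39 = €175.6469052 ≈ €175.65.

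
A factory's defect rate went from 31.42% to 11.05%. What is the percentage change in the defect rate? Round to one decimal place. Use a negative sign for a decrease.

The change is 11.05 − 31.42 = -20.37 percentage points.
Relative to the original 31.42%, that is -20.37 ÷ 31.42 ≈ -64.8%.

-64.8%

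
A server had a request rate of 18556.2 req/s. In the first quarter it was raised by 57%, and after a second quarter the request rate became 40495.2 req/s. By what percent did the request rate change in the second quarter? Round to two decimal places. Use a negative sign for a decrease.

After the first quarter: 18556.2 × 1.57 = 29133.234.
Second-quarter multiplier: 40495.2 ÷ 29133.234 ≈ 1.39.
That is a change of 39.00%.

39.00%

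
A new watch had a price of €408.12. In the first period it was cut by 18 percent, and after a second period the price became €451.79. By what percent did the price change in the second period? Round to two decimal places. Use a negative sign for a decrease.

After the first period: €408.12 × 0.82 = €334.6584.
Second-period multiplier: €451.79 ÷ €334.6584 ≈ 1.350003.
That is a change of 35.00%.

35.00%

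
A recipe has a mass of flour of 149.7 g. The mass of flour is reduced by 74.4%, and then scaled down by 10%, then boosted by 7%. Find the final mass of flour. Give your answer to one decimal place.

36.9 g

Apply the 74.4% decrease: 149.7 × 0.256 = 38.3232.
After the 10% decrease: 38.3232 × 0.9 = 34.49088.
7% increase: 34.49088 × 1.07 = 36.9052416 ≈ 36.9.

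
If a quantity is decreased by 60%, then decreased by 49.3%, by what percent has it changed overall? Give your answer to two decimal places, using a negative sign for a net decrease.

The combined multiplier is 0.4 × 0.507 = 0.2028.
That corresponds to a decrease of 79.72%.

-79.72%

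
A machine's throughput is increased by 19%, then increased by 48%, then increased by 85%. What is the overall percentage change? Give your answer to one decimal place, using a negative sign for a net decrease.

225.8%

The combined multiplier is 1.19 × 1.48 × 1.85 = 3.25822.
That corresponds to an increase of 225.8%.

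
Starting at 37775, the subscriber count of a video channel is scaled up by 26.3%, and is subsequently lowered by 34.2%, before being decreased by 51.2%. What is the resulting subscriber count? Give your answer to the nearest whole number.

15320

Apply the 26.3% increase: 37775 × 1.263 = 47709.825.
After the 34.2% decrease: 47709.825 × 0.658 = 31393.06485.
51.2% decrease: 31393.06485 × 0.488 = 15319.8156468 ≈ 15320.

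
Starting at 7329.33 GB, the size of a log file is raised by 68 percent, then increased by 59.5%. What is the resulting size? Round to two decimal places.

Each change multiplies by a factor: 1.68 × 1.595 = 2.6796.
7329.33 × 2.6796 = 19639.672668 ≈ 19639.67.

19639.67 GB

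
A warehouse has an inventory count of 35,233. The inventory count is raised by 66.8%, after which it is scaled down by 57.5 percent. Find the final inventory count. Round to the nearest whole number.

24,977

After the 66.8% increase: 35,233 × 1.668 = 58768.644.
Apply the 57.5% decrease: 58768.644 × 0.425 = 24976.6737 ≈ 24,977.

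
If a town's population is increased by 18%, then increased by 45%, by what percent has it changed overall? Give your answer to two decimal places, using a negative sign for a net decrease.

The combined multiplier is 1.18 × 1.45 = 1.711.
That corresponds to an increase of 71.10%.

71.10%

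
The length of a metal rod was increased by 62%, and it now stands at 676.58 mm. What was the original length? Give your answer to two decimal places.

417.64 mm

The overall multiplier applied was 1.62.
So the original length was 676.58 ÷ 1.62 ≈ 417.64 mm.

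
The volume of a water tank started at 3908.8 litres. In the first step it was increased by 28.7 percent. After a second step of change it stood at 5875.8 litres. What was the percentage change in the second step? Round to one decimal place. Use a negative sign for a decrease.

After the first step: 3908.8 × 1.287 = 5030.6256.
Second-step multiplier: 5875.8 ÷ 5030.6256 ≈ 1.16801.
That is a change of 16.8%.

16.8%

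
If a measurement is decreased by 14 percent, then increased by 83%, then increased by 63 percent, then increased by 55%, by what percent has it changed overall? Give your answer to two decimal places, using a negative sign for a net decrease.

297.62%

The combined multiplier is 0.86 × 1.83 × 1.63 × 1.55 = 3.9762057.
That corresponds to an increase of 297.62%.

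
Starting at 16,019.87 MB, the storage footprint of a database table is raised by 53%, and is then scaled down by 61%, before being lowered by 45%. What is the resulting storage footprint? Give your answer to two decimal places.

5,257.48 MB

Each change multiplies by a factor: 1.53 × 0.39 × 0.55 = 0.328185.
16,019.87 × 0.328185 = 5257.48103595 ≈ 5,257.48.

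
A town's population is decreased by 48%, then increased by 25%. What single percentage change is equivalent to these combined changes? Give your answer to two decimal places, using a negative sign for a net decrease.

-35.00%

The combined multiplier is 0.52 × 1.25 = 0.65.
That corresponds to a decrease of 35.00%.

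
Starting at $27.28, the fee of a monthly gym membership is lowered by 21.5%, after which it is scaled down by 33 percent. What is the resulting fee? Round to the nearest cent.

$14.35

After the 21.5% decrease: $27.28 × 0.785 = $21.4148.
After the 33% decrease: $21.4148 × 0.67 = $14.347916 ≈ $14.35.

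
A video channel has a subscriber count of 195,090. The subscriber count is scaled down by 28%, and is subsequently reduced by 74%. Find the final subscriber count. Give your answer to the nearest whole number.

Each change multiplies by a factor: 0.72 × 0.26 = 0.1872.
195,090 × 0.1872 = 36520.848 ≈ 36,521.

36,521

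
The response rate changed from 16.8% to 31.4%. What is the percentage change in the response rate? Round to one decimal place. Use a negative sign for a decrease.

The change is 31.4 − 16.8 = 14.6 percentage points.
Relative to the original 16.8%, that is 14.6 ÷ 16.8 ≈ 86.9%.

86.9%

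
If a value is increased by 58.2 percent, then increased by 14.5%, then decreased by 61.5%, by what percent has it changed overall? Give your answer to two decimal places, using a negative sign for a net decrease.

-30.26%

The combined multiplier is 1.582 × 1.145 × 0.385 = 0.69738515.
That corresponds to a decrease of 30.26%.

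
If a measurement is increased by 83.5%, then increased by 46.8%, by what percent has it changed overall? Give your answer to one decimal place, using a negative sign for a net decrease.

169.4%

The combined multiplier is 1.835 × 1.468 = 2.69378.
That corresponds to an increase of 169.4%.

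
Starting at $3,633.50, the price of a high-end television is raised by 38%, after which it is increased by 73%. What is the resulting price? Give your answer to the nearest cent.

$8,674.62

After the 38% increase: $3,633.50 × 1.38 = $5014.23.
Apply the 73% increase: $5014.23 × 1.73 = $8674.6179 ≈ $8,674.62.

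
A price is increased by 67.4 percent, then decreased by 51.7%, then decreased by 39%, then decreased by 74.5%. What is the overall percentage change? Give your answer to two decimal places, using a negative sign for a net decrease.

A 67.4% increase multiplies by 1.674.
Then a 51.7% decrease: 1.674 × 0.483 = 0.808542.
Then a 39% decrease: 0.808542 × 0.61 = 0.49321062.
Then a 74.5% decrease: 0.49321062 × 0.255 = 0.1257687081.
Overall factor 0.1257687081, i.e. -87.42%.

-87.42%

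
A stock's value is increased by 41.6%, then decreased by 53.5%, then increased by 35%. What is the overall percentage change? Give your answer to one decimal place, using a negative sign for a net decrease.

The combined multiplier is 1.416 × 0.465 × 1.35 = 0.888894.
That corresponds to a decrease of 11.1%.

-11.1%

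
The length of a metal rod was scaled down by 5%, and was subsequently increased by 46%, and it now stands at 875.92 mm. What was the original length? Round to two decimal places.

The overall multiplier applied was 0.95 × 1.46 = 1.387.
So the original length was 875.92 ÷ 1.387 ≈ 631.52 mm.

631.52 mm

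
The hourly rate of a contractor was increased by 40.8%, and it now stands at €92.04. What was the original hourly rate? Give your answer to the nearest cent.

€65.37

The overall multiplier applied was 1.408.
So the original hourly rate was €92.04 ÷ 1.408 ≈ €65.37.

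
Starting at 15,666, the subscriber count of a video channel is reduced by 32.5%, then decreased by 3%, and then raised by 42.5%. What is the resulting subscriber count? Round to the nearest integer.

Each change multiplies by a factor: 0.675 × 0.97 × 1.425 = 0.93301875.
15,666 × 0.93301875 = 14616.6717375 ≈ 14,617.

14,617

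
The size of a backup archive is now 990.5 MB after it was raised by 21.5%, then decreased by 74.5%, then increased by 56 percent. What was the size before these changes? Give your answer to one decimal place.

2,049.3 MB

The overall multiplier applied was 1.215 × 0.255 × 1.56 = 0.483327.
So the original size was 990.5 ÷ 0.483327 ≈ 2,049.3 MB.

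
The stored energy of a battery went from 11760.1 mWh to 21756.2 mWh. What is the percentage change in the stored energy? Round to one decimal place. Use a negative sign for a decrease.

85.0%

Change: 21756.2 − 11760.1 = 9996.1.
Relative to the original: 9996.1 ÷ 11760.1 ≈ 85.0%.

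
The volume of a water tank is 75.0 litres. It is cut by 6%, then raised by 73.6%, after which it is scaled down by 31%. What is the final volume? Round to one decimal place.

Each change multiplies by a factor: 0.94 × 1.736 × 0.69 = 1.1259696.
75.0 × 1.1259696 = 84.44772 ≈ 84.4.

84.4 litres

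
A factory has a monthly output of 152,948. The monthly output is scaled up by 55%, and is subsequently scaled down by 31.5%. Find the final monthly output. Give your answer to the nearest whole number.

Each change multiplies by a factor: 1.55 × 0.685 = 1.06175.
152,948 × 1.06175 = 162392.539 ≈ 162,393.

162,393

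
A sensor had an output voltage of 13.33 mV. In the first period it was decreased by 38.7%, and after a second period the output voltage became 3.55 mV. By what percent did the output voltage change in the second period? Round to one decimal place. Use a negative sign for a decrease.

-56.6%

After the first period: 13.33 × 0.613 = 8.17129.
Second-period multiplier: 3.55 ÷ 8.17129 ≈ 0.43445.
That is a change of -56.6%.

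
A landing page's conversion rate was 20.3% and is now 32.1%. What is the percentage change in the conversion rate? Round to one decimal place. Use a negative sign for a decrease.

The change is 32.1 − 20.3 = 11.8 percentage points.
Relative to the original 20.3%, that is 11.8 ÷ 20.3 ≈ 58.1%.

58.1%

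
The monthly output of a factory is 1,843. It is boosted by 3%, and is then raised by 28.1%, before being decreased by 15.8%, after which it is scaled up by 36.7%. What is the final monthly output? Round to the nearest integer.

After the 3% increase: 1,843 × 1.03 = 1898.29.
After the 28.1% increase: 1898.29 × 1.281 = 2431.70949.
After the 15.8% decrease: 2431.70949 × 0.842 = 2047.49939058.
Apply the 36.7% increase: 2047.49939058 × 1.367 = 2798.93166692286 ≈ 2,799.

2,799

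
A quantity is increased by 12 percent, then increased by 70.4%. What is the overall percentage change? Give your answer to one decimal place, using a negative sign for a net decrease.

The combined multiplier is 1.12 × 1.704 = 1.90848.
That corresponds to an increase of 90.8%.

90.8%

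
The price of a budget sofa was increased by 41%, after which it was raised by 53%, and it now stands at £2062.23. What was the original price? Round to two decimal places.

Undoing the 53% increase: £2062.23 ÷ 1.53 ≈ £1347.862745.
Undoing the 41% increase: £1347.862745 ÷ 1.41 ≈ £955.93.

£955.93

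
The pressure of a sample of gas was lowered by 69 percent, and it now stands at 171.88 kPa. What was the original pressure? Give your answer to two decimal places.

The overall multiplier applied was 0.31.
So the original pressure was 171.88 ÷ 0.31 ≈ 554.45 kPa.

554.45 kPa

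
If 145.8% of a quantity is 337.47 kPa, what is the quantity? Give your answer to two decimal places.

337.47 kPa ÷ 1.458 ≈ 231.46 kPa.

231.46 kPa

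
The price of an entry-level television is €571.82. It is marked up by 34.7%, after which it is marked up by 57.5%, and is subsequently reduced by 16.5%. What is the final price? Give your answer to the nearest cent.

Each change multiplies by a factor: 1.347 × 1.575 × 0.835 = 1.771473375.
€571.82 × 1.771473375 = €1012.9639052925 ≈ €1012.96.

€1012.96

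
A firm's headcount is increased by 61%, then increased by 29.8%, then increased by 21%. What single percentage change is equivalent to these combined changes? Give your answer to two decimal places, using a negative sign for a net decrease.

152.86%

A 61% increase multiplies by 1.61.
Then a 29.8% increase: 1.61 × 1.298 = 2.08978.
Then a 21% increase: 2.08978 × 1.21 = 2.5286338.
Overall factor 2.5286338, i.e. 152.86%.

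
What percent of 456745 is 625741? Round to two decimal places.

625741 ÷ 456745 ≈ 137.00%.

137.00%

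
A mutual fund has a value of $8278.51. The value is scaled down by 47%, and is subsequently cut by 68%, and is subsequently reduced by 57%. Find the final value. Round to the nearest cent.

$603.74

47% decrease: $8278.51 × 0.53 = $4387.6103.
68% decrease: $4387.6103 × 0.32 = $1404.035296.
After the 57% decrease: $1404.035296 × 0.43 = $603.73517728 ≈ $603.74.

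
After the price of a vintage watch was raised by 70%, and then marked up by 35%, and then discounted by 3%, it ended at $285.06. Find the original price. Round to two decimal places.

$128.05

Undoing the 3% decrease: $285.06 ÷ 0.97 ≈ $293.876289.
Undoing the 35% increase: $293.876289 ÷ 1.35 = $217.68614.
Undoing the 70% increase: $217.68614 ÷ 1.7 ≈ $128.05.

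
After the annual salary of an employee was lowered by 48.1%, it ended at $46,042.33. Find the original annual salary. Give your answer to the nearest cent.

The overall multiplier applied was 0.519.
So the original annual salary was $46,042.33 ÷ 0.519 ≈ $88,713.55.

$88,713.55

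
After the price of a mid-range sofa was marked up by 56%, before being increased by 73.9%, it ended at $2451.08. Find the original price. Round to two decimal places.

The overall multiplier applied was 1.56 × 1.739 = 2.71284.
So the original price was $2451.08 ÷ 2.71284 ≈ $903.51.

$903.51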